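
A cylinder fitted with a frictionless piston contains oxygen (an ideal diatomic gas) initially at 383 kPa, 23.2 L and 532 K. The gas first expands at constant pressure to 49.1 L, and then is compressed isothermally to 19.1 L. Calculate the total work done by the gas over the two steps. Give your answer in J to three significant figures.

Step 1 (isobaric): W = PΔV = (383 kPa)(49.1 − 23.2 L) = 9920 J.
After step 1: P = 383 kPa, V = 49.1 L, T = 1126 K.
Step 2 (isothermal): W = P₁V₁ ln(V₂/V₁) = (18805) ln(19.1/49.1) = -17755 J.
W_total = 9920 − 17755 = -7836 J.

W_total ≈ -7840 J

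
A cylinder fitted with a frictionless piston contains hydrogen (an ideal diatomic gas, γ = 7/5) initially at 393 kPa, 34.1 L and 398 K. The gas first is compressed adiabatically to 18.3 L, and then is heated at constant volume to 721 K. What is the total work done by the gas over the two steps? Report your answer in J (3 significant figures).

Step 1 (adiabatic): W = (P₁V₁ − P₂V₂)/(γ−1) = (13401 − 17190)/0.4 = -9471 J.
Step 2 (isochoric): W = 0 (constant volume).
W_total = -9471 + 0 = -9471 J.

W_total ≈ -9470 J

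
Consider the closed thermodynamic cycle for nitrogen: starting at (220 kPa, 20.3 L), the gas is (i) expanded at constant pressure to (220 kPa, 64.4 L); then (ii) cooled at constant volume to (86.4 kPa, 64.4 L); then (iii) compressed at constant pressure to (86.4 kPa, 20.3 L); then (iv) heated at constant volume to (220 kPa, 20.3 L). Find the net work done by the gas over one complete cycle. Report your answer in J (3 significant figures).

W_net ≈ 5890 J

Constant-volume legs do no work.
W(i) = (220)(64.4 − 20.3) = 9702 J; W(iii) = (86.4)(20.3 − 64.4) = -3810 J.
W_net = 9702 − 3810 = 5892 J (the clockwise enclosed area).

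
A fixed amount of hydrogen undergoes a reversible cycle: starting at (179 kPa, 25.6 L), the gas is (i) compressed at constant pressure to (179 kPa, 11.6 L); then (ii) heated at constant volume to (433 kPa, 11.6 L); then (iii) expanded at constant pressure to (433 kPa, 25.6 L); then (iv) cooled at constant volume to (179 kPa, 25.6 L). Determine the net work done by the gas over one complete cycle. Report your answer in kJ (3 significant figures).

Constant-volume legs do no work.
W(i) = (179)(11.6 − 25.6) = -2506 J; W(iii) = (433)(25.6 − 11.6) = 6062 J.
W_net = -2506 + 6062 = 3556 J (the clockwise enclosed area).

W_net ≈ 3.56 kJ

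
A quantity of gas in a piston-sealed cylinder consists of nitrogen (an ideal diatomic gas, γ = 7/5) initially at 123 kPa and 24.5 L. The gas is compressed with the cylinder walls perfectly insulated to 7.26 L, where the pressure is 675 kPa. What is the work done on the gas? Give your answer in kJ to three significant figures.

W ≈ 4.72 kJ

Adiabatic: W = (P₁V₁ − P₂V₂)/(γ − 1) with γ = 7/5.
P₁V₁ = 3014 J, P₂V₂ = 4900 J.
W = (3014 − 4900) / 0.4 = -4718 J.
Work on gas = −W_by = 4718 J.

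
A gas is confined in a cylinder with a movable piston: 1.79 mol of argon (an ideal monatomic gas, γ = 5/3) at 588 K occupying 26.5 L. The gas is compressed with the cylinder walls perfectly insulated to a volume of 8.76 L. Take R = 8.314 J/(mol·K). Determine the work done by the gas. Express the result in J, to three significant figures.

W ≈ -14300 J

Adiabatic: TV^(γ−1) = const with γ = 5/3.
T₂ = T₁ (V₁/V₂)^(γ−1) = 588 × (26.5/8.76)^0.667 = 588 × 2.092 = 1230 K.
W_by = nCᵥ(T₁ − T₂) = (1.79)(12.47)(588 − 1230) = -14329 J.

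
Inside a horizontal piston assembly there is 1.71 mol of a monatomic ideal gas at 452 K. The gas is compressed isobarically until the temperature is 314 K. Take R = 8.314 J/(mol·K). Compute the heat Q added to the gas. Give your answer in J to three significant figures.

Isobaric: W = nRΔT = (1.71)(8.314)(-138) = -1962 J.
ΔU = nCᵥΔT with Cᵥ = 3R/2: ΔU = (1.71)(12.47)(-138) = -2943 J.
Q = ΔU + W = -2943 − 1962 = -4905 J.

Q ≈ -4900 J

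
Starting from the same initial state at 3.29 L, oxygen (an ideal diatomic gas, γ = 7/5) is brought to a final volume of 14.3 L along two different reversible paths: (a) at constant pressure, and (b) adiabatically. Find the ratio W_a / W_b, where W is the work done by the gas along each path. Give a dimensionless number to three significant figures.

Path (a) isobaric: W = P₁(V₂ − V₁) → W_a/(P₁V₁) = 3.347.
Path (b) adiabatic: W = P₁V₁(1 − (V₁/V₂)^(γ−1))/(γ−1) → W_b/(P₁V₁) = 1.111.
W_a / W_b = 3.347 / 1.111 = 3.012.

W_a / W_b ≈ 3.01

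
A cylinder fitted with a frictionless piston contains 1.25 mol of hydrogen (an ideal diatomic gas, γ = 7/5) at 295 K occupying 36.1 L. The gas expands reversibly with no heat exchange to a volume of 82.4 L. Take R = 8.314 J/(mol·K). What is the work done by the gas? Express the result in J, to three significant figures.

W ≈ 2150 J

Adiabatic: TV^(γ−1) = const with γ = 7/5.
T₂ = T₁ (V₁/V₂)^(γ−1) = 295 × (36.1/82.4)^0.4 = 295 × 0.7188 = 212.1 K.
W_by = nCᵥ(T₁ − T₂) = (1.25)(20.79)(295 − 212.1) = 2155 J.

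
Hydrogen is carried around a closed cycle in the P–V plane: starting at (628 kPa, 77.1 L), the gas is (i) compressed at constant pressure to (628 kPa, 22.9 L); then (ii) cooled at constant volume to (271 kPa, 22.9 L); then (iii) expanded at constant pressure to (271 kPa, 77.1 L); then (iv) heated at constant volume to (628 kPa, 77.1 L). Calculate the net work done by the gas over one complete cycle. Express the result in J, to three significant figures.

Constant-volume legs do no work.
W(i) = (628)(22.9 − 77.1) = -34038 J; W(iii) = (271)(77.1 − 22.9) = 14688 J.
W_net = -34038 + 14688 = -19349 J (the counter-clockwise enclosed area).

W_net ≈ -19300 J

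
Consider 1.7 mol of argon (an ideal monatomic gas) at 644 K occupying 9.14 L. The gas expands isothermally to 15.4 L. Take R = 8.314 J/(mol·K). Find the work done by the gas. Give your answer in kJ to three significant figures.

W ≈ 4.75 kJ

Isothermal: W = nRT ln(V₂/V₁).
W = (1.7)(8.314)(644) × ln(15.4/9.14)
  = 9102 × 0.5217
W_by_gas = 4749 J.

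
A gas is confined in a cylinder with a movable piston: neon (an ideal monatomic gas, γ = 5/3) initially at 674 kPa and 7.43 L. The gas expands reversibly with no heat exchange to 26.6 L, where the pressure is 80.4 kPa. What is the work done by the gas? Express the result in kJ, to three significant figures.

Adiabatic: W = (P₁V₁ − P₂V₂)/(γ − 1) with γ = 5/3.
P₁V₁ = 5008 J, P₂V₂ = 2139 J.
W = (5008 − 2139) / 0.6667 = 4304 J.

W ≈ 4.30 kJ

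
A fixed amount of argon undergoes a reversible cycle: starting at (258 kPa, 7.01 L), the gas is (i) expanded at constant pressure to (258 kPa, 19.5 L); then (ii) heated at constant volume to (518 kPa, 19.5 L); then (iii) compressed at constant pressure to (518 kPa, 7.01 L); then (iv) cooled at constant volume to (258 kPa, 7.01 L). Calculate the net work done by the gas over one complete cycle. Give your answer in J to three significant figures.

W_net ≈ -3250 J

Constant-volume legs do no work.
W(i) = (258)(19.5 − 7.01) = 3222 J; W(iii) = (518)(7.01 − 19.5) = -6470 J.
W_net = 3222 − 6470 = -3247 J (the counter-clockwise enclosed area).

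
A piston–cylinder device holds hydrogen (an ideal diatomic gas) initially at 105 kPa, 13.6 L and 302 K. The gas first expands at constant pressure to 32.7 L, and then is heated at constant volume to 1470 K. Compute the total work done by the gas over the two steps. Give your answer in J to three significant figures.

W_total ≈ 2010 J

Step 1 (isobaric): W = PΔV = (105 kPa)(32.7 − 13.6 L) = 2006 J.
Step 2 (isochoric): W = 0 (constant volume).
W_total = 2006 + 0 = 2006 J.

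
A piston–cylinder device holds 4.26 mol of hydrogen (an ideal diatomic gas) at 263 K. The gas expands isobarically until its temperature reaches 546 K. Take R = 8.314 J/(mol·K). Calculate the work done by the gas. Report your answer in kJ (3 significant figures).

Isobaric: W = P ΔV = nR ΔT.
W = (4.26)(8.314)(546 − 263) = 10023 J.

W ≈ 10.0 kJ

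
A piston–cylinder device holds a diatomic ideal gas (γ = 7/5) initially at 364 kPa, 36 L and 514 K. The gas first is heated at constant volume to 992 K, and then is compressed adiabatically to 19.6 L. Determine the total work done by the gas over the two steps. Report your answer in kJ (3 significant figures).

W_total ≈ -17.4 kJ

Step 1 (isochoric): W = 0 (constant volume).
After step 1: P = 702.5 kPa (V unchanged).
Step 2 (adiabatic): W = (P₁V₁ − P₂V₂)/(γ−1) = (25290 − 32253)/0.4 = -17407 J.
W_total = 0 − 17407 = -17407 J.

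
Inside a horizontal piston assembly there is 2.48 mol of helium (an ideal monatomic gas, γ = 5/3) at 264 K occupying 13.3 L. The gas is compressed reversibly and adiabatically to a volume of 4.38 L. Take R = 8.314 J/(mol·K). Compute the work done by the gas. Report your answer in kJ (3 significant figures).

Adiabatic: TV^(γ−1) = const with γ = 5/3.
T₂ = T₁ (V₁/V₂)^(γ−1) = 264 × (13.3/4.38)^0.667 = 264 × 2.097 = 553.6 K.
W_by = nCᵥ(T₁ − T₂) = (2.48)(12.47)(264 − 553.6) = -8956 J.

W ≈ -8.96 kJ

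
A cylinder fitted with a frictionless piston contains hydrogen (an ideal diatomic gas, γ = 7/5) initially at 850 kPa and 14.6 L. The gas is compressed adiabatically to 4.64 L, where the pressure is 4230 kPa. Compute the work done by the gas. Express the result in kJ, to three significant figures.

W ≈ -18.0 kJ

Adiabatic: W = (P₁V₁ − P₂V₂)/(γ − 1) with γ = 7/5.
P₁V₁ = 12410 J, P₂V₂ = 19627 J.
W = (12410 − 19627) / 0.4 = -18043 J.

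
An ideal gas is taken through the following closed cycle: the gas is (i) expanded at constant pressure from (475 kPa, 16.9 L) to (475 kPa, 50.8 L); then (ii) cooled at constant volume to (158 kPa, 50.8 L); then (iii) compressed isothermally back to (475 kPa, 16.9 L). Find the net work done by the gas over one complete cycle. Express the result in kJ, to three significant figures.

Leg (i): W = PΔV = (475)(50.8 − 16.9) = 16102 J.
Leg (ii): W = 0.
Leg (iii): W = PᵢVᵢ ln(V_f/Vᵢ) = (8026) ln(16.9/50.8) = -8834 J.
W_net = 16102 − 8834 = 7269 J.

W_net ≈ 7.27 kJ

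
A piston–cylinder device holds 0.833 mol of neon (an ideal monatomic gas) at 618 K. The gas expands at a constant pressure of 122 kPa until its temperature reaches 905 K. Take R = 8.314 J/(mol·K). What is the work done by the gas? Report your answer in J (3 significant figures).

Isobaric: W = P ΔV = nR ΔT.
W = (0.833)(8.314)(905 − 618) = 1988 J.

W ≈ 1990 J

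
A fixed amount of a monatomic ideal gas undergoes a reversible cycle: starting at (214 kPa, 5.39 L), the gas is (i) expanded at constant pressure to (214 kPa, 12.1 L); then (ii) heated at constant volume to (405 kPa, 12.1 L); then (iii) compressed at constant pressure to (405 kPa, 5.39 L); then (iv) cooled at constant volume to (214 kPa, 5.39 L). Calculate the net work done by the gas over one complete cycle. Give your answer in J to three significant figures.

W_net ≈ -1280 J

Constant-volume legs do no work.
W(i) = (214)(12.1 − 5.39) = 1436 J; W(iii) = (405)(5.39 − 12.1) = -2718 J.
W_net = 1436 − 2718 = -1282 J (the counter-clockwise enclosed area).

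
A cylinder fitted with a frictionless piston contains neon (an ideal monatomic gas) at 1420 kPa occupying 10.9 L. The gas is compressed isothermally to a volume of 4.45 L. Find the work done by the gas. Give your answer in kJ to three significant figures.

W ≈ -13.9 kJ

Isothermal: W = nRT ln(V₂/V₁) = P₁V₁ ln(V₂/V₁).
P₁V₁ = (1420 kPa)(10.9 L) = 15478 J.
W = 15478 × ln(4.45/10.9) = 15478 × -0.8959
W_by_gas = -13866 J.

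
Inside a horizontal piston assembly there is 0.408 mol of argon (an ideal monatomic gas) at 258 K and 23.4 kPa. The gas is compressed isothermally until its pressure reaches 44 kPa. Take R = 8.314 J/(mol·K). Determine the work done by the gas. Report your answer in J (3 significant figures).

W ≈ -553 J

Isothermal process: W = nRT ln(V₂/V₁) = nRT ln(P₁/P₂).
W = (0.408)(8.314)(258) × ln(23.4/44)
  = 875.2 × ln(0.5318) = 875.2 × -0.6315
W_by_gas = -552.6 J.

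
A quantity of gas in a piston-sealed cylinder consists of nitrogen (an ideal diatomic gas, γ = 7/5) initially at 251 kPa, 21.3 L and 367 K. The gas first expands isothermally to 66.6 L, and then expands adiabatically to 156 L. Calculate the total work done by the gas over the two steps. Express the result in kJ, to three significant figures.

W_total ≈ 9.95 kJ

Step 1 (isothermal): W = P₁V₁ ln(V₂/V₁) = (5346) ln(66.6/21.3) = 6095 J.
After step 1: P = 80.27 kPa, V = 66.6 L, T = 367 K.
Step 2 (adiabatic): W = (P₁V₁ − P₂V₂)/(γ−1) = (5346 − 3804)/0.4 = 3857 J.
W_total = 6095 + 3857 = 9952 J.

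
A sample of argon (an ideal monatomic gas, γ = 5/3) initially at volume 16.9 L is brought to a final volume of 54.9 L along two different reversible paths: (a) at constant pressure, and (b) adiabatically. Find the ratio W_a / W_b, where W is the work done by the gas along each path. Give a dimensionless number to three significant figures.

Path (a) isobaric: W = P₁(V₂ − V₁) → W_a/(P₁V₁) = 2.249.
Path (b) adiabatic: W = P₁V₁(1 − (V₁/V₂)^(γ−1))/(γ−1) → W_b/(P₁V₁) = 0.8161.
W_a / W_b = 2.249 / 0.8161 = 2.755.

W_a / W_b ≈ 2.76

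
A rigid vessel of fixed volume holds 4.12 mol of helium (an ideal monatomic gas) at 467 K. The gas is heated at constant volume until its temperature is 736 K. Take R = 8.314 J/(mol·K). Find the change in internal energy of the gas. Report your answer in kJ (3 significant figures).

Constant volume ⇒ W = 0, so Q = ΔU = nCᵥΔT with Cᵥ = 3R/2 = 12.47 J/(mol·K).
ΔU = (4.12)(12.47)(736 − 467) = 13821 J.

ΔU ≈ 13.8 kJ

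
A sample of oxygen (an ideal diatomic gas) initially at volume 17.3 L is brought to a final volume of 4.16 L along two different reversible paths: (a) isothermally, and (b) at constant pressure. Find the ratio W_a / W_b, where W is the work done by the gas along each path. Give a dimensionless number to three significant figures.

Path (a) isothermal: W = P₁V₁ ln(V₂/V₁) → W_a/(P₁V₁) = -1.425.
Path (b) isobaric: W = P₁(V₂ − V₁) → W_b/(P₁V₁) = -0.7595.
W_a / W_b = -1.425 / -0.7595 = 1.876.

W_a / W_b ≈ 1.88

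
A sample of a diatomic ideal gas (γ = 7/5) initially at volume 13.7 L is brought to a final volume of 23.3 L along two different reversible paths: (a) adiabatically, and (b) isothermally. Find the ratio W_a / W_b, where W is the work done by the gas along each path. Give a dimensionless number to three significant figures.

Path (a) adiabatic: W = P₁V₁(1 − (V₁/V₂)^(γ−1))/(γ−1) → W_a/(P₁V₁) = 0.4784.
Path (b) isothermal: W = P₁V₁ ln(V₂/V₁) → W_b/(P₁V₁) = 0.5311.
W_a / W_b = 0.4784 / 0.5311 = 0.9009.

W_a / W_b ≈ 0.901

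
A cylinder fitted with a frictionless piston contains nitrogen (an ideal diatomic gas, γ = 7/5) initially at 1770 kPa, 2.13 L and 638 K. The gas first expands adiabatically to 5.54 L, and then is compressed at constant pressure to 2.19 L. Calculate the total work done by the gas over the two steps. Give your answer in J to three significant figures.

W_total ≈ 1440 J

Step 1 (adiabatic): W = (P₁V₁ − P₂V₂)/(γ−1) = (3770 − 2572)/0.4 = 2995 J.
After step 1: P = 464.3 kPa, V = 5.54 L, T = 435.3 K.
Step 2 (isobaric): W = PΔV = (464.3 kPa)(2.19 − 5.54 L) = -1555 J.
W_total = 2995 − 1555 = 1439 J.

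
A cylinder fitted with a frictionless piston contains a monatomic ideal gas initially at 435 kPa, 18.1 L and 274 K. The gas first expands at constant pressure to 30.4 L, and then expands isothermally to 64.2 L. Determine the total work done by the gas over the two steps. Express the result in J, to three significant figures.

W_total ≈ 15200 J

Step 1 (isobaric): W = PΔV = (435 kPa)(30.4 − 18.1 L) = 5350 J.
After step 1: P = 435 kPa, V = 30.4 L, T = 460.2 K.
Step 2 (isothermal): W = P₁V₁ ln(V₂/V₁) = (13224) ln(64.2/30.4) = 9886 J.
W_total = 5350 + 9886 = 15236 J.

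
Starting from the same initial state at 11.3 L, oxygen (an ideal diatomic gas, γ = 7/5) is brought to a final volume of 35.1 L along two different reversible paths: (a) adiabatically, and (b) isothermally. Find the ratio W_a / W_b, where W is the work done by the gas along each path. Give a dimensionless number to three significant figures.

Path (a) adiabatic: W = P₁V₁(1 − (V₁/V₂)^(γ−1))/(γ−1) → W_a/(P₁V₁) = 0.9113.
Path (b) isothermal: W = P₁V₁ ln(V₂/V₁) → W_b/(P₁V₁) = 1.133.
W_a / W_b = 0.9113 / 1.133 = 0.804.

W_a / W_b ≈ 0.804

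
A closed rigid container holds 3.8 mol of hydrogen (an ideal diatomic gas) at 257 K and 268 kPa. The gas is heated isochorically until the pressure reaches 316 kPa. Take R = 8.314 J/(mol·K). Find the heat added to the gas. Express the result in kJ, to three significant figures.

Q ≈ 3.64 kJ

Constant volume ⇒ W = 0, so Q = ΔU = nCᵥΔT with Cᵥ = 5R/2 = 20.79 J/(mol·K).
At constant V, T₂/T₁ = P₂/P₁ ⇒ ΔT = T₁(P₂/P₁ − 1) = 257·(316/268 − 1) = 46.03 K.
ΔU = (3.8)(20.79)(46.03) = 3636 J.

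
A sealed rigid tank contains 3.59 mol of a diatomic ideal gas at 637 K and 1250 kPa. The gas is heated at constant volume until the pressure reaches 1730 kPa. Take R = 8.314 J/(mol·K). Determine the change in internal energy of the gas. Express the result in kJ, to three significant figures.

ΔU ≈ 18.3 kJ

Constant volume ⇒ W = 0, so Q = ΔU = nCᵥΔT with Cᵥ = 5R/2 = 20.79 J/(mol·K).
At constant V, T₂/T₁ = P₂/P₁ ⇒ ΔT = T₁(P₂/P₁ − 1) = 637·(1730/1250 − 1) = 244.6 K.
ΔU = (3.59)(20.79)(244.6) = 18252 J.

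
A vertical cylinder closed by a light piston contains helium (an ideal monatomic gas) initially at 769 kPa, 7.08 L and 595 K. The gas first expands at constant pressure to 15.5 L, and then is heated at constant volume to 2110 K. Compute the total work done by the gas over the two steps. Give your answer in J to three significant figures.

W_total ≈ 6470 J

Step 1 (isobaric): W = PΔV = (769 kPa)(15.5 − 7.08 L) = 6475 J.
Step 2 (isochoric): W = 0 (constant volume).
W_total = 6475 + 0 = 6475 J.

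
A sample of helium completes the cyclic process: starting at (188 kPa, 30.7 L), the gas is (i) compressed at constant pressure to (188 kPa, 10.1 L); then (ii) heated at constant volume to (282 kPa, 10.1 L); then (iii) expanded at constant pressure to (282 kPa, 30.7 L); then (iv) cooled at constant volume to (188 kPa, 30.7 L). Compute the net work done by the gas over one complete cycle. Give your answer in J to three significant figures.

Constant-volume legs do no work.
W(i) = (188)(10.1 − 30.7) = -3873 J; W(iii) = (282)(30.7 − 10.1) = 5809 J.
W_net = -3873 + 5809 = 1936 J (the clockwise enclosed area).

W_net ≈ 1940 J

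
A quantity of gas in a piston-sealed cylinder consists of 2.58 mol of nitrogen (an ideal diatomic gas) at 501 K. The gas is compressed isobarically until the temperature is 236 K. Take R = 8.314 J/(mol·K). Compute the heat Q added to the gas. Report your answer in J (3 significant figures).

Q ≈ -19900 J

Isobaric: W = nRΔT = (2.58)(8.314)(-265) = -5684 J.
ΔU = nCᵥΔT with Cᵥ = 5R/2: ΔU = (2.58)(20.79)(-265) = -14211 J.
Q = ΔU + W = -14211 − 5684 = -19895 J.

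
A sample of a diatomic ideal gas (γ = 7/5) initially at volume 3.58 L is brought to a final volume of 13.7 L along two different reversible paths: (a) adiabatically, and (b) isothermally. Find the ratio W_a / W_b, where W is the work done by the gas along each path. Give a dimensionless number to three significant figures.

W_a / W_b ≈ 0.774

Path (a) adiabatic: W = P₁V₁(1 − (V₁/V₂)^(γ−1))/(γ−1) → W_a/(P₁V₁) = 1.038.
Path (b) isothermal: W = P₁V₁ ln(V₂/V₁) → W_b/(P₁V₁) = 1.342.
W_a / W_b = 1.038 / 1.342 = 0.7738.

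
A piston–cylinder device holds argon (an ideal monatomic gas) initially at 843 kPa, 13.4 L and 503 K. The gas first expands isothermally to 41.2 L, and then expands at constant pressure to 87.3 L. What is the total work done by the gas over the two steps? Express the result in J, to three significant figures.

W_total ≈ 25300 J

Step 1 (isothermal): W = P₁V₁ ln(V₂/V₁) = (11296) ln(41.2/13.4) = 12688 J.
After step 1: P = 274.2 kPa, V = 41.2 L, T = 503 K.
Step 2 (isobaric): W = PΔV = (274.2 kPa)(87.3 − 41.2 L) = 12640 J.
W_total = 12688 + 12640 = 25327 J.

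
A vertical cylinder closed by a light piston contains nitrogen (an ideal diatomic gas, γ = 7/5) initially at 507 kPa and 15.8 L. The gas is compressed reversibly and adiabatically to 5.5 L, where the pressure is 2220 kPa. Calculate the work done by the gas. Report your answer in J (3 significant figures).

W ≈ -10500 J

Adiabatic: W = (P₁V₁ − P₂V₂)/(γ − 1) with γ = 7/5.
P₁V₁ = 8011 J, P₂V₂ = 12210 J.
W = (8011 − 12210) / 0.4 = -10499 J.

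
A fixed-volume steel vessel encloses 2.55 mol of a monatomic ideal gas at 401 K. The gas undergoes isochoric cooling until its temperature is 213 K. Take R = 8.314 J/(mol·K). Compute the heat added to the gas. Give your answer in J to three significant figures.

Q ≈ -5980 J

Constant volume ⇒ W = 0, so Q = ΔU = nCᵥΔT with Cᵥ = 3R/2 = 12.47 J/(mol·K).
ΔU = (2.55)(12.47)(213 − 401) = -5979 J.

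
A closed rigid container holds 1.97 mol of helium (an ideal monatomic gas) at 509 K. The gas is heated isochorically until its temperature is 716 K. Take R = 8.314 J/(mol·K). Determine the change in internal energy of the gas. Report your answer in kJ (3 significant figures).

Constant volume ⇒ W = 0, so Q = ΔU = nCᵥΔT with Cᵥ = 3R/2 = 12.47 J/(mol·K).
ΔU = (1.97)(12.47)(716 − 509) = 5086 J.

ΔU ≈ 5.09 kJ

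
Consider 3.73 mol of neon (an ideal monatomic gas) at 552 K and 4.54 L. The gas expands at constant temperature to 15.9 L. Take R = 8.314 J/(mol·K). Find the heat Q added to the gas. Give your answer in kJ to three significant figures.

Q ≈ 21.5 kJ

Isothermal ⇒ ΔU = 0, so Q = W = nRT ln(V₂/V₁).
Q = (3.73)(8.314)(552) ln(15.9/4.54) = 17118 × 1.253 = 21456 J.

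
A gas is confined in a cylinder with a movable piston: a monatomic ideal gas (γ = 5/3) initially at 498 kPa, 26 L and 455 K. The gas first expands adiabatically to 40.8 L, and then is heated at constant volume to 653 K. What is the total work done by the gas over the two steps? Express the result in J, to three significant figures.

W_total ≈ 5040 J

Step 1 (adiabatic): W = (P₁V₁ − P₂V₂)/(γ−1) = (12948 − 9588)/0.667 = 5039 J.
Step 2 (isochoric): W = 0 (constant volume).
W_total = 5039 + 0 = 5039 J.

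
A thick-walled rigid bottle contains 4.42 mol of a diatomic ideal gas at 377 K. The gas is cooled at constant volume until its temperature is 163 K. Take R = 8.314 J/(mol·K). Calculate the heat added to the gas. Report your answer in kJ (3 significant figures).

Q ≈ -19.7 kJ

Constant volume ⇒ W = 0, so Q = ΔU = nCᵥΔT with Cᵥ = 5R/2 = 20.79 J/(mol·K).
ΔU = (4.42)(20.79)(163 − 377) = -19660 J.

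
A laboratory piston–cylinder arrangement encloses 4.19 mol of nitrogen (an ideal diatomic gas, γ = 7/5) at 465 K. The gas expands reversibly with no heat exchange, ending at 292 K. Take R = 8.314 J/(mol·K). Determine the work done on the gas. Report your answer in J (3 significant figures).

Adiabatic ⇒ Q = 0, so W_by = −ΔU = nCᵥ(T₁ − T₂).
Cᵥ = 5R/2 = 20.79 J/(mol·K).
W = (4.19)(20.79)(465 − 292) = 15066 J.
Work on gas = −W_by = -15066 J.

W ≈ -15100 J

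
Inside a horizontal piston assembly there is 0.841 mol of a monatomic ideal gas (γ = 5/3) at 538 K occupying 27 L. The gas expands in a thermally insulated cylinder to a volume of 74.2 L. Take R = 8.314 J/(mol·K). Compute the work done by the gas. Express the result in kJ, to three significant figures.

Adiabatic: TV^(γ−1) = const with γ = 5/3.
T₂ = T₁ (V₁/V₂)^(γ−1) = 538 × (27/74.2)^0.667 = 538 × 0.5097 = 274.2 K.
W_by = nCᵥ(T₁ − T₂) = (0.841)(12.47)(538 − 274.2) = 2767 J.

W ≈ 2.77 kJ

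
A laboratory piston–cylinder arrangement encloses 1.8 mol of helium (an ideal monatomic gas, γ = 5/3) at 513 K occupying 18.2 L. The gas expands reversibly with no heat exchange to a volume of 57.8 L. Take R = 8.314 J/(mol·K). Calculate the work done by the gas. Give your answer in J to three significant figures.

Adiabatic: TV^(γ−1) = const with γ = 5/3.
T₂ = T₁ (V₁/V₂)^(γ−1) = 513 × (18.2/57.8)^0.667 = 513 × 0.4628 = 237.4 K.
W_by = nCᵥ(T₁ − T₂) = (1.8)(12.47)(513 − 237.4) = 6186 J.

W ≈ 6190 J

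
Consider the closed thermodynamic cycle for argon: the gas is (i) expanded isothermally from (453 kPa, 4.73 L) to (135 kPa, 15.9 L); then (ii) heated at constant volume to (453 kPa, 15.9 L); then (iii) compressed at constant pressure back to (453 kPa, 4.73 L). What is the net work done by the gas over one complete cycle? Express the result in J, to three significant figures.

Leg (i): W = PᵢVᵢ ln(V_f/Vᵢ) = (2143) ln(15.9/4.73) = 2598 J.
Leg (ii): W = 0.
Leg (iii): W = PΔV = (453)(4.73 − 15.9) = -5060 J.
W_net = 2598 − 5060 = -2462 J.

W_net ≈ -2460 J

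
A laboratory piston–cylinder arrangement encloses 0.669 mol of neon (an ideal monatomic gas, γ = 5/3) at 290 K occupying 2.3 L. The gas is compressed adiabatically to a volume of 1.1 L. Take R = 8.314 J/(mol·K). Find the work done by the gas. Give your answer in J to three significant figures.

W ≈ -1540 J

Adiabatic: TV^(γ−1) = const with γ = 5/3.
T₂ = T₁ (V₁/V₂)^(γ−1) = 290 × (2.3/1.1)^0.667 = 290 × 1.635 = 474.2 K.
W_by = nCᵥ(T₁ − T₂) = (0.669)(12.47)(290 − 474.2) = -1537 J.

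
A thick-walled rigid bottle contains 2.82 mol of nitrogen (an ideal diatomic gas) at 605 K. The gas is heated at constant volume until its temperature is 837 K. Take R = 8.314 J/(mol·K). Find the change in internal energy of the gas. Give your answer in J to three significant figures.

Constant volume ⇒ W = 0, so Q = ΔU = nCᵥΔT with Cᵥ = 5R/2 = 20.79 J/(mol·K).
ΔU = (2.82)(20.79)(837 − 605) = 13598 J.

ΔU ≈ 13600 J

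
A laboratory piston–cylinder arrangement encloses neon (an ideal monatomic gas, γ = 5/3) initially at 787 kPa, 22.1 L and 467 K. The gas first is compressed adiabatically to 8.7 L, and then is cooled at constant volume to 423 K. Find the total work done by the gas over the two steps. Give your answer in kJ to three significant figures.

W_total ≈ -22.5 kJ

Step 1 (adiabatic): W = (P₁V₁ − P₂V₂)/(γ−1) = (17393 − 32380)/0.667 = -22482 J.
Step 2 (isochoric): W = 0 (constant volume).
W_total = -22482 + 0 = -22482 J.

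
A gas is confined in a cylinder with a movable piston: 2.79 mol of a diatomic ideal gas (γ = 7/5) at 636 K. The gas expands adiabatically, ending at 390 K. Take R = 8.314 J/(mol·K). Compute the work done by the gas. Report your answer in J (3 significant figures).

W ≈ 14300 J

Adiabatic ⇒ Q = 0, so W_by = −ΔU = nCᵥ(T₁ − T₂).
Cᵥ = 5R/2 = 20.79 J/(mol·K).
W = (2.79)(20.79)(636 − 390) = 14266 J.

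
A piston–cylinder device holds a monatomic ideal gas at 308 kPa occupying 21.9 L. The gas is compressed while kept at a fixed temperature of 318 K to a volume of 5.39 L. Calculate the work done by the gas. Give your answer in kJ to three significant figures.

Isothermal: W = nRT ln(V₂/V₁) = P₁V₁ ln(V₂/V₁).
P₁V₁ = (308 kPa)(21.9 L) = 6745 J.
W = 6745 × ln(5.39/21.9) = 6745 × -1.402
W_by_gas = -9456 J.

W ≈ -9.46 kJ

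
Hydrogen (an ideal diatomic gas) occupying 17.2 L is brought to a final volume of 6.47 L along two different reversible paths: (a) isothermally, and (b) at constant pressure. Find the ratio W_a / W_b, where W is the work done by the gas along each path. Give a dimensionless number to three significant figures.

W_a / W_b ≈ 1.57

Path (a) isothermal: W = P₁V₁ ln(V₂/V₁) → W_a/(P₁V₁) = -0.9777.
Path (b) isobaric: W = P₁(V₂ − V₁) → W_b/(P₁V₁) = -0.6238.
W_a / W_b = -0.9777 / -0.6238 = 1.567.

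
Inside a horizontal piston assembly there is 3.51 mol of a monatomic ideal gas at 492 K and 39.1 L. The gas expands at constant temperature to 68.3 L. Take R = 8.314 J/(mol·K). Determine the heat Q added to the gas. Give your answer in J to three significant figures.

Q ≈ 8010 J

Isothermal ⇒ ΔU = 0, so Q = W = nRT ln(V₂/V₁).
Q = (3.51)(8.314)(492) ln(68.3/39.1) = 14358 × 0.5578 = 8008 J.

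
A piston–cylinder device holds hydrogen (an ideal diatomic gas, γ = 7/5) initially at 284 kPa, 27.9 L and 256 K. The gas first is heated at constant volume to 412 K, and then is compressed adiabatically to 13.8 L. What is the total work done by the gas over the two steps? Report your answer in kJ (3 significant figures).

Step 1 (isochoric): W = 0 (constant volume).
After step 1: P = 457.1 kPa (V unchanged).
Step 2 (adiabatic): W = (P₁V₁ − P₂V₂)/(γ−1) = (12752 − 16899)/0.4 = -10368 J.
W_total = 0 − 10368 = -10368 J.

W_total ≈ -10.4 kJ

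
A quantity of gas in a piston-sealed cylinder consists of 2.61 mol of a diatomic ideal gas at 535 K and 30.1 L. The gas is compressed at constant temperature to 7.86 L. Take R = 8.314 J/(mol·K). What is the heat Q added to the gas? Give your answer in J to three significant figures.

Isothermal ⇒ ΔU = 0, so Q = W = nRT ln(V₂/V₁).
Q = (2.61)(8.314)(535) ln(7.86/30.1) = 11609 × -1.343 = -15588 J.

Q ≈ -15600 J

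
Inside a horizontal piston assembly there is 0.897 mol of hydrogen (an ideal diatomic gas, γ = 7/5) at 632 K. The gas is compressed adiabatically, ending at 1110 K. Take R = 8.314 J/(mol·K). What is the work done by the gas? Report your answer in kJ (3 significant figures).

W ≈ -8.91 kJ

Adiabatic ⇒ Q = 0, so W_by = −ΔU = nCᵥ(T₁ − T₂).
Cᵥ = 5R/2 = 20.79 J/(mol·K).
W = (0.897)(20.79)(632 − 1110) = -8912 J.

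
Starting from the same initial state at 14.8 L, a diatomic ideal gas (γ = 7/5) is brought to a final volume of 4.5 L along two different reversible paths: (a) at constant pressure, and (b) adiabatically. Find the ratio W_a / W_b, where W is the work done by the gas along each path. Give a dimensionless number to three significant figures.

Path (a) isobaric: W = P₁(V₂ − V₁) → W_a/(P₁V₁) = -0.6959.
Path (b) adiabatic: W = P₁V₁(1 − (V₁/V₂)^(γ−1))/(γ−1) → W_b/(P₁V₁) = -1.525.
W_a / W_b = -0.6959 / -1.525 = 0.4564.

W_a / W_b ≈ 0.456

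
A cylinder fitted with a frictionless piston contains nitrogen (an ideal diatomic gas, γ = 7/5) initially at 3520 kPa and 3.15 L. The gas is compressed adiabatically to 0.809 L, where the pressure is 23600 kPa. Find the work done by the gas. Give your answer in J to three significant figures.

Adiabatic: W = (P₁V₁ − P₂V₂)/(γ − 1) with γ = 7/5.
P₁V₁ = 11088 J, P₂V₂ = 19092 J.
W = (11088 − 19092) / 0.4 = -20011 J.

W ≈ -20000 J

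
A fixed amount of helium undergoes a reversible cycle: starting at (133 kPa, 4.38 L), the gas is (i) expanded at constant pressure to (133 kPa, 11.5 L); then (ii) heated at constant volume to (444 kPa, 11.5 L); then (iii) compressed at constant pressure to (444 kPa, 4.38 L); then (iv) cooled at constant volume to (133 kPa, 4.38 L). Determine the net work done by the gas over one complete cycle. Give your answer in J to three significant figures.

Constant-volume legs do no work.
W(i) = (133)(11.5 − 4.38) = 947 J; W(iii) = (444)(4.38 − 11.5) = -3161 J.
W_net = 947 − 3161 = -2214 J (the counter-clockwise enclosed area).

W_net ≈ -2210 J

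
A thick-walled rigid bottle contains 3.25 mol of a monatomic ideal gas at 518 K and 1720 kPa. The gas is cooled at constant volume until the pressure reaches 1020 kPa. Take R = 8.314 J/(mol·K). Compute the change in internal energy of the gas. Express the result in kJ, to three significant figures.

ΔU ≈ -8.54 kJ

Constant volume ⇒ W = 0, so Q = ΔU = nCᵥΔT with Cᵥ = 3R/2 = 12.47 J/(mol·K).
At constant V, T₂/T₁ = P₂/P₁ ⇒ ΔT = T₁(P₂/P₁ − 1) = 518·(1020/1720 − 1) = -210.8 K.
ΔU = (3.25)(12.47)(-210.8) = -8544 J.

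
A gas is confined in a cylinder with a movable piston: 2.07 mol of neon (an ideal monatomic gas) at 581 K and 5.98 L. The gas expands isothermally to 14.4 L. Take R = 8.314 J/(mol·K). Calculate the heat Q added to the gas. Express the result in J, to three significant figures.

Q ≈ 8790 J

Isothermal ⇒ ΔU = 0, so Q = W = nRT ln(V₂/V₁).
Q = (2.07)(8.314)(581) ln(14.4/5.98) = 9999 × 0.8788 = 8787 J.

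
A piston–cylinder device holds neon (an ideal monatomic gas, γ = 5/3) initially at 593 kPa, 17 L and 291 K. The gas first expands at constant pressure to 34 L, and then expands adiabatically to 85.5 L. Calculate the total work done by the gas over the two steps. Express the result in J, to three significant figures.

W_total ≈ 24000 J

Step 1 (isobaric): W = PΔV = (593 kPa)(34 − 17 L) = 10081 J.
After step 1: P = 593 kPa, V = 34 L, T = 582 K.
Step 2 (adiabatic): W = (P₁V₁ − P₂V₂)/(γ−1) = (20162 − 10903)/0.667 = 13889 J.
W_total = 10081 + 13889 = 23970 J.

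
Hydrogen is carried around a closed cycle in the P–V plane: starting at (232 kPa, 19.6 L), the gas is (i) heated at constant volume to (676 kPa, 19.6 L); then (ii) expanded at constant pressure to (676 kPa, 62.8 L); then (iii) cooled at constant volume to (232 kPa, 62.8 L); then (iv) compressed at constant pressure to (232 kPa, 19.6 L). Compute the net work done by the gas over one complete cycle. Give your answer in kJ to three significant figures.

W_net ≈ 19.2 kJ

Constant-volume legs do no work.
W(ii) = (676)(62.8 − 19.6) = 29203 J; W(iv) = (232)(19.6 − 62.8) = -10022 J.
W_net = 29203 − 10022 = 19181 J (the clockwise enclosed area).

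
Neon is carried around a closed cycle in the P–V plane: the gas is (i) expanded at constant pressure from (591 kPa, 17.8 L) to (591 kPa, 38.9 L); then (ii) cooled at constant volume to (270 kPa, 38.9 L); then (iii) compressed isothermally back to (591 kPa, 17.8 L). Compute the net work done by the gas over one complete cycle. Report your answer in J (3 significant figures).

W_net ≈ 4260 J

Leg (i): W = PΔV = (591)(38.9 − 17.8) = 12470 J.
Leg (ii): W = 0.
Leg (iii): W = PᵢVᵢ ln(V_f/Vᵢ) = (10503) ln(17.8/38.9) = -8211 J.
W_net = 12470 − 8211 = 4259 J.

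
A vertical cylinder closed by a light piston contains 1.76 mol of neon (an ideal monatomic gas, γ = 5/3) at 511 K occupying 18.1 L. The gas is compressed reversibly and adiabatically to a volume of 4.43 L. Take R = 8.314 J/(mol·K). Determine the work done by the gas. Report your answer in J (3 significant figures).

W ≈ -17400 J

Adiabatic: TV^(γ−1) = const with γ = 5/3.
T₂ = T₁ (V₁/V₂)^(γ−1) = 511 × (18.1/4.43)^0.667 = 511 × 2.556 = 1306 K.
W_by = nCᵥ(T₁ − T₂) = (1.76)(12.47)(511 − 1306) = -17449 J.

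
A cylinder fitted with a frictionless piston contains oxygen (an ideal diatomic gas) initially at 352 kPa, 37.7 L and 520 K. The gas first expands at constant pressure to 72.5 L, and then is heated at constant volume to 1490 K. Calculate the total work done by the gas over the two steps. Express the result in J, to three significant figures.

W_total ≈ 12200 J

Step 1 (isobaric): W = PΔV = (352 kPa)(72.5 − 37.7 L) = 12250 J.
Step 2 (isochoric): W = 0 (constant volume).
W_total = 12250 + 0 = 12250 J.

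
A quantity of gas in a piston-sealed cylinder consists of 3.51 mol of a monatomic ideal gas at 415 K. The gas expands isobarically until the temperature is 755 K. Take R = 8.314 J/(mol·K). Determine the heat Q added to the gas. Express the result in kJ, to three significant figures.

Isobaric: W = nRΔT = (3.51)(8.314)(340) = 9922 J.
ΔU = nCᵥΔT with Cᵥ = 3R/2: ΔU = (3.51)(12.47)(340) = 14883 J.
Q = ΔU + W = 14883 + 9922 = 24805 J.

Q ≈ 24.8 kJ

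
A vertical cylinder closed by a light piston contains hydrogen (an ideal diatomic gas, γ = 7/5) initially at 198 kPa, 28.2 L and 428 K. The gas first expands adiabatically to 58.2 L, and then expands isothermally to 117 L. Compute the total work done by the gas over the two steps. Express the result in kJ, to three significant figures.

Step 1 (adiabatic): W = (P₁V₁ − P₂V₂)/(γ−1) = (5584 − 4179)/0.4 = 3512 J.
After step 1: P = 71.8 kPa, V = 58.2 L, T = 320.3 K.
Step 2 (isothermal): W = P₁V₁ ln(V₂/V₁) = (4179) ln(117/58.2) = 2918 J.
W_total = 3512 + 2918 = 6430 J.

W_total ≈ 6.43 kJ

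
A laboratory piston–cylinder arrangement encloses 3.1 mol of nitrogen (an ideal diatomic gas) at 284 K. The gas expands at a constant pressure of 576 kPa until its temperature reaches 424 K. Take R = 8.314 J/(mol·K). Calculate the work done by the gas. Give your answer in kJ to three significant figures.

Isobaric: W = P ΔV = nR ΔT.
W = (3.1)(8.314)(424 − 284) = 3608 J.

W ≈ 3.61 kJ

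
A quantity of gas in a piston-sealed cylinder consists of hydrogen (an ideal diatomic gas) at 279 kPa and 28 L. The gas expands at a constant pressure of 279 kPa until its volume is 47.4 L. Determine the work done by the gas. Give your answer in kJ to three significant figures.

Isobaric: W = P ΔV.
W = (279 kPa)(47.4 − 28 L) = (279)(19.4) = 5413 J.

W ≈ 5.41 kJ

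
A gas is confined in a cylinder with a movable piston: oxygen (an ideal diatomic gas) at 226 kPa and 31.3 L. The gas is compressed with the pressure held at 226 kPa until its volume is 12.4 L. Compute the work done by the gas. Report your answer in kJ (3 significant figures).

W ≈ -4.27 kJ

Isobaric: W = P ΔV.
W = (226 kPa)(12.4 − 31.3 L) = (226)(-18.9) = -4271 J.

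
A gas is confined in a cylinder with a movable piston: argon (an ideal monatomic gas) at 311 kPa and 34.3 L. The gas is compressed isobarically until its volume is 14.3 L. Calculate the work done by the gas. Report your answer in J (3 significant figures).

Isobaric: W = P ΔV.
W = (311 kPa)(14.3 − 34.3 L) = (311)(-20) = -6220 J.

W ≈ -6220 J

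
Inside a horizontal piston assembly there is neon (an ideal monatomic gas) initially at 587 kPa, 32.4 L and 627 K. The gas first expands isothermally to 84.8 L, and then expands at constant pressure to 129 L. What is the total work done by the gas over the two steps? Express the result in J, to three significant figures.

Step 1 (isothermal): W = P₁V₁ ln(V₂/V₁) = (19019) ln(84.8/32.4) = 18299 J.
After step 1: P = 224.3 kPa, V = 84.8 L, T = 627 K.
Step 2 (isobaric): W = PΔV = (224.3 kPa)(129 − 84.8 L) = 9913 J.
W_total = 18299 + 9913 = 28212 J.

W_total ≈ 28200 J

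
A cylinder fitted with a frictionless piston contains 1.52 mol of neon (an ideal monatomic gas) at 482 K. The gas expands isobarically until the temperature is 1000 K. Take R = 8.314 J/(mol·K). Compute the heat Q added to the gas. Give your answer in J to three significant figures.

Isobaric: W = nRΔT = (1.52)(8.314)(518) = 6546 J.
ΔU = nCᵥΔT with Cᵥ = 3R/2: ΔU = (1.52)(12.47)(518) = 9819 J.
Q = ΔU + W = 9819 + 6546 = 16365 J.

Q ≈ 16400 J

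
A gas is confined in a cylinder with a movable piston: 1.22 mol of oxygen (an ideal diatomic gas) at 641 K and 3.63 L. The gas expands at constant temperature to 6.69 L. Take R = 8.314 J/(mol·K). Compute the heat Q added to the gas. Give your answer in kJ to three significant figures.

Q ≈ 3.98 kJ

Isothermal ⇒ ΔU = 0, so Q = W = nRT ln(V₂/V₁).
Q = (1.22)(8.314)(641) ln(6.69/3.63) = 6502 × 0.6114 = 3975 J.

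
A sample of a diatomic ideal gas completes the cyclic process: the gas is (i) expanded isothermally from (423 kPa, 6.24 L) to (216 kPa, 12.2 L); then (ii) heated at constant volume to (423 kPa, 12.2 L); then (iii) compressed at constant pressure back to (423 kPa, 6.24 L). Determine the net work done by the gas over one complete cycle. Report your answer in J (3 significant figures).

W_net ≈ -751 J

Leg (i): W = PᵢVᵢ ln(V_f/Vᵢ) = (2640) ln(12.2/6.24) = 1770 J.
Leg (ii): W = 0.
Leg (iii): W = PΔV = (423)(6.24 − 12.2) = -2521 J.
W_net = 1770 − 2521 = -751.4 J.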